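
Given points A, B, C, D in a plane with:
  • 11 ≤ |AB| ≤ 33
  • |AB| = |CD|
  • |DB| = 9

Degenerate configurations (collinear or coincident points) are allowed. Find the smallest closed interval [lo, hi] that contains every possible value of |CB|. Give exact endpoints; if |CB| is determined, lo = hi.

|CB| ∈ [2, 42]  (≈ [2.0000, 42.0000])

|AB| ∈ [11, 33]
|BD| ∈ {9}
|CD| ∈ [11, 33]
|AD| ∈ [2, 42]
|BC| ∈ [2, 42]
|AC| ∈ [0, 75]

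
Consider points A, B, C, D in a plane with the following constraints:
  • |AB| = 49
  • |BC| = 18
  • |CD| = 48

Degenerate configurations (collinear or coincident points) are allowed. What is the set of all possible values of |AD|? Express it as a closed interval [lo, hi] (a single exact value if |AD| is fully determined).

|AB| ∈ {49}
|BC| ∈ {18}
|CD| ∈ {48}
|AC| ∈ [31, 67]
|BD| ∈ [30, 66]
|AD| ∈ [0, 115]

|AD| ∈ [0, 115]  (≈ [0.0000, 115.0000])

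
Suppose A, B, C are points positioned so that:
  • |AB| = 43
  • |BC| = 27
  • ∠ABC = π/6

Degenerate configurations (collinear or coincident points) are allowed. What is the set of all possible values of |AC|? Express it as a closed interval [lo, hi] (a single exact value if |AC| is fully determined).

|AB| ∈ {43}
|BC| ∈ {27}
|AC| ∈ {√(2578 - 1161·√(3))}

|AC| = √(2578 - 1161·√(3))  (≈ 23.8136)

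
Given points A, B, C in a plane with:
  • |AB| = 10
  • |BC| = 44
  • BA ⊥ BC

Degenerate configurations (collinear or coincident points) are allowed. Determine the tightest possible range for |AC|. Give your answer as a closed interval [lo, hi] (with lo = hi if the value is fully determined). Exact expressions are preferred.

|AB| ∈ {10}
|BC| ∈ {44}
|AC| ∈ {2·√(509)}

|AC| = 2·√(509)  (≈ 45.1221)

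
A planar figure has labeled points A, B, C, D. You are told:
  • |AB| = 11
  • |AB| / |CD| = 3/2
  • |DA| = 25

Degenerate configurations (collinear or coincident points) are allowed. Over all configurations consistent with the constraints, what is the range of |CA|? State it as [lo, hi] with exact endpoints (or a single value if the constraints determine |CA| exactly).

|AB| ∈ {11}
|AD| ∈ {25}
|CD| ∈ {22/3}
|BD| ∈ [14, 36]
|AC| ∈ [53/3, 97/3]
|BC| ∈ [20/3, 130/3]

|CA| ∈ [53/3, 97/3]  (≈ [17.6667, 32.3333])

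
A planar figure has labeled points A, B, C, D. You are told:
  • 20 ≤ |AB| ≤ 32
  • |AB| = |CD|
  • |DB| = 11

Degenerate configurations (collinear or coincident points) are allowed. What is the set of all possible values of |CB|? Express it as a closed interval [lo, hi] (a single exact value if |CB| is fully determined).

|AB| ∈ [20, 32]
|BD| ∈ {11}
|CD| ∈ [20, 32]
|AD| ∈ [9, 43]
|BC| ∈ [9, 43]
|AC| ∈ [0, 75]

|CB| ∈ [9, 43]  (≈ [9.0000, 43.0000])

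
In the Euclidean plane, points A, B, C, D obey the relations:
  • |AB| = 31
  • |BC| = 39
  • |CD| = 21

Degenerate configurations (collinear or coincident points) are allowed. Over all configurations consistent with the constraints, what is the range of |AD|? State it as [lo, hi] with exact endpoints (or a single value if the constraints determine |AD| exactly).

|AB| ∈ {31}
|BC| ∈ {39}
|CD| ∈ {21}
|AC| ∈ [8, 70]
|BD| ∈ [18, 60]
|AD| ∈ [0, 91]

|AD| ∈ [0, 91]  (≈ [0.0000, 91.0000])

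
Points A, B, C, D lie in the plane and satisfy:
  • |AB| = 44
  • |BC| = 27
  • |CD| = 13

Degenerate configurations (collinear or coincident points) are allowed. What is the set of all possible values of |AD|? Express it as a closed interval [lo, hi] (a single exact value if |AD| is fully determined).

|AB| ∈ {44}
|BC| ∈ {27}
|CD| ∈ {13}
|AC| ∈ [17, 71]
|BD| ∈ [14, 40]
|AD| ∈ [4, 84]

|AD| ∈ [4, 84]  (≈ [4.0000, 84.0000])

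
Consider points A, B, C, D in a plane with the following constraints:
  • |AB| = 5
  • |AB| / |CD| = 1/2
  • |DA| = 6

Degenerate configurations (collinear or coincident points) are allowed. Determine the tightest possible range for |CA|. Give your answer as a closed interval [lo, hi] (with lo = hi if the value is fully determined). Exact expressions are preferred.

|CA| ∈ [4, 16]  (≈ [4.0000, 16.0000])

|AB| ∈ {5}
|AD| ∈ {6}
|CD| ∈ {10}
|BD| ∈ [1, 11]
|AC| ∈ [4, 16]
|BC| ∈ [0, 21]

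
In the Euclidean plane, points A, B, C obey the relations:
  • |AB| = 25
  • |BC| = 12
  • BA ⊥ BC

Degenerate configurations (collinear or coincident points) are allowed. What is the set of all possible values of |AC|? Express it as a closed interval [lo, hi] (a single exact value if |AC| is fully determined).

|AB| ∈ {25}
|BC| ∈ {12}
|AC| ∈ {√(769)}

|AC| = √(769)  (≈ 27.7308)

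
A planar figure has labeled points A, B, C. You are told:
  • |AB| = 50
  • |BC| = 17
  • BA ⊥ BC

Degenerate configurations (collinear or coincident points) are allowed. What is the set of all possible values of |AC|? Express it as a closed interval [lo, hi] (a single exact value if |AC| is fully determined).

|AB| ∈ {50}
|BC| ∈ {17}
|AC| ∈ {√(2789)}

|AC| = √(2789)  (≈ 52.8110)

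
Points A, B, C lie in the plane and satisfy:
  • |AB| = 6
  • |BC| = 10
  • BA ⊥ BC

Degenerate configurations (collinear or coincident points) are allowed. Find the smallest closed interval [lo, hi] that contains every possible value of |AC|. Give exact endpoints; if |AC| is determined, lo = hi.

|AB| ∈ {6}
|BC| ∈ {10}
|AC| ∈ {2·√(34)}

|AC| = 2·√(34)  (≈ 11.6619)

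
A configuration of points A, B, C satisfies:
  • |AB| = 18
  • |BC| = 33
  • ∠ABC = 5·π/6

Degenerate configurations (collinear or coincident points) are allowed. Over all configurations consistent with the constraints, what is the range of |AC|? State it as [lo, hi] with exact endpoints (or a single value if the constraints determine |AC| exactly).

|AC| = 3·√(66·√(3) + 157)  (≈ 49.4150)

|AB| ∈ {18}
|BC| ∈ {33}
|AC| ∈ {3·√(66·√(3) + 157)}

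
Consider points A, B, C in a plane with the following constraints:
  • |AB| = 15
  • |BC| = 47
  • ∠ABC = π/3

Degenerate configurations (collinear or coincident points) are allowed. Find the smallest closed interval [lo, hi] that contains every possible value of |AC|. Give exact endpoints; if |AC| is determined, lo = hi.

|AB| ∈ {15}
|BC| ∈ {47}
|AC| ∈ {√(1729)}

|AC| = √(1729)  (≈ 41.5812)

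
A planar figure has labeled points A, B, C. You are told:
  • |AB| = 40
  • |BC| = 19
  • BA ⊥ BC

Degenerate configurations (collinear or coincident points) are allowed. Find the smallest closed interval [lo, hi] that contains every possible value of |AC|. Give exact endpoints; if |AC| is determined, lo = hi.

|AB| ∈ {40}
|BC| ∈ {19}
|AC| ∈ {√(1961)}

|AC| = √(1961)  (≈ 44.2832)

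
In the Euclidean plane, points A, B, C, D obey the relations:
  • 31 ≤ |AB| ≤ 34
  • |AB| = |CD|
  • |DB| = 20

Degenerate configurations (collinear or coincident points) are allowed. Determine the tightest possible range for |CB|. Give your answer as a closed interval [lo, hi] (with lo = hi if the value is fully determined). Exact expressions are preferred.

|CB| ∈ [11, 54]  (≈ [11.0000, 54.0000])

|AB| ∈ [31, 34]
|BD| ∈ {20}
|CD| ∈ [31, 34]
|AD| ∈ [11, 54]
|BC| ∈ [11, 54]
|AC| ∈ [0, 88]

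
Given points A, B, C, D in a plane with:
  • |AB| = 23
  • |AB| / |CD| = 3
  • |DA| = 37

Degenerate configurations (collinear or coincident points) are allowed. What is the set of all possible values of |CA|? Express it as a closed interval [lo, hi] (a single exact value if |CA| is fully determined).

|AB| ∈ {23}
|AD| ∈ {37}
|CD| ∈ {23/3}
|BD| ∈ [14, 60]
|AC| ∈ [88/3, 134/3]
|BC| ∈ [19/3, 203/3]

|CA| ∈ [88/3, 134/3]  (≈ [29.3333, 44.6667])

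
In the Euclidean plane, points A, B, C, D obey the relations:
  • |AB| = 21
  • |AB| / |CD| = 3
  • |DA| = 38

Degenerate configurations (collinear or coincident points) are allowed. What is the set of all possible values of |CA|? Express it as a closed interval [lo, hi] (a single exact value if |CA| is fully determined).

|AB| ∈ {21}
|AD| ∈ {38}
|CD| ∈ {7}
|BD| ∈ [17, 59]
|AC| ∈ [31, 45]
|BC| ∈ [10, 66]

|CA| ∈ [31, 45]  (≈ [31.0000, 45.0000])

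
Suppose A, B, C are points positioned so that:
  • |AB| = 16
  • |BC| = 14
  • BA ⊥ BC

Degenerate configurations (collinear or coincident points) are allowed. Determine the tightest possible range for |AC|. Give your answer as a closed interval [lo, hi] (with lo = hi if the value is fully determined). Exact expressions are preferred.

|AC| = 2·√(113)  (≈ 21.2603)

|AB| ∈ {16}
|BC| ∈ {14}
|AC| ∈ {2·√(113)}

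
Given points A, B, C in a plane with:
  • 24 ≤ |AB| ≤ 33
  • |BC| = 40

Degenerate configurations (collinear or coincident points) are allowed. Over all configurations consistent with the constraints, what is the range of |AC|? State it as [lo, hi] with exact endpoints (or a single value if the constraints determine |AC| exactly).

|AB| ∈ [24, 33]
|BC| ∈ {40}
|AC| ∈ [7, 73]

|AC| ∈ [7, 73]  (≈ [7.0000, 73.0000])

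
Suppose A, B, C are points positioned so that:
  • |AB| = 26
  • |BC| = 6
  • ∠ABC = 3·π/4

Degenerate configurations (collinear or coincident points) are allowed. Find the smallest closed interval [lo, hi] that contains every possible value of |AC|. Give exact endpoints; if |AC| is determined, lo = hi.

|AB| ∈ {26}
|BC| ∈ {6}
|AC| ∈ {2·√(39·√(2) + 178)}

|AC| = 2·√(39·√(2) + 178)  (≈ 30.5388)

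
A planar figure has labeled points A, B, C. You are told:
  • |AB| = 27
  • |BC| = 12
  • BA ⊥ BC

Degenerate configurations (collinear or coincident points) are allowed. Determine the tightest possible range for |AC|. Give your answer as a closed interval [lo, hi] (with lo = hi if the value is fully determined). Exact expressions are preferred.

|AC| = 3·√(97)  (≈ 29.5466)

|AB| ∈ {27}
|BC| ∈ {12}
|AC| ∈ {3·√(97)}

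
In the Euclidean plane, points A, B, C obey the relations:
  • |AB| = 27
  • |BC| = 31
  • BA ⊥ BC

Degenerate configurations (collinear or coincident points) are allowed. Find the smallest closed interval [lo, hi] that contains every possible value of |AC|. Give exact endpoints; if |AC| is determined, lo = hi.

|AC| = 13·√(10)  (≈ 41.1096)

|AB| ∈ {27}
|BC| ∈ {31}
|AC| ∈ {13·√(10)}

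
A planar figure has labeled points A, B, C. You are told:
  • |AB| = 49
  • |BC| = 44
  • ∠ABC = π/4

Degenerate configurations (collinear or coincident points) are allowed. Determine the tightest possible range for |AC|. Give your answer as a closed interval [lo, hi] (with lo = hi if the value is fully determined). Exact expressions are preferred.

|AB| ∈ {49}
|BC| ∈ {44}
|AC| ∈ {√(4337 - 2156·√(2))}

|AC| = √(4337 - 2156·√(2))  (≈ 35.8881)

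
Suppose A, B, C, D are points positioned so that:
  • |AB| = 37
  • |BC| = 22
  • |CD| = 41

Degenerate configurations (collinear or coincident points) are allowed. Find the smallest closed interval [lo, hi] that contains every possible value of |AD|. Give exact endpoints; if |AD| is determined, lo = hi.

|AD| ∈ [0, 100]  (≈ [0.0000, 100.0000])

|AB| ∈ {37}
|BC| ∈ {22}
|CD| ∈ {41}
|AC| ∈ [15, 59]
|BD| ∈ [19, 63]
|AD| ∈ [0, 100]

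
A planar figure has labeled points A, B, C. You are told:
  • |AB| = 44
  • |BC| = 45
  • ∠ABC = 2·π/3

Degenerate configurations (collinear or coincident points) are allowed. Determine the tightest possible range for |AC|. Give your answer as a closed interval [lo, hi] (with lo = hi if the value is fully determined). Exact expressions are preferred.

|AC| = √(5941)  (≈ 77.0779)

|AB| ∈ {44}
|BC| ∈ {45}
|AC| ∈ {√(5941)}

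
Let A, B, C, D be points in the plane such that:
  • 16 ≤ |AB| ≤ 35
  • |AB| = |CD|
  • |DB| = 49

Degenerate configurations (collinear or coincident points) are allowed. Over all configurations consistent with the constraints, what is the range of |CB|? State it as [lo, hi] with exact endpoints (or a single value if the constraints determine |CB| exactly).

|AB| ∈ [16, 35]
|BD| ∈ {49}
|CD| ∈ [16, 35]
|AD| ∈ [14, 84]
|BC| ∈ [14, 84]
|AC| ∈ [0, 119]

|CB| ∈ [14, 84]  (≈ [14.0000, 84.0000])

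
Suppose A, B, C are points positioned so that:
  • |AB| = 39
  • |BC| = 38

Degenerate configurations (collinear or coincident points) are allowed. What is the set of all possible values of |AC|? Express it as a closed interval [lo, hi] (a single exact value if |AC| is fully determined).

|AB| ∈ {39}
|BC| ∈ {38}
|AC| ∈ [1, 77]

|AC| ∈ [1, 77]  (≈ [1.0000, 77.0000])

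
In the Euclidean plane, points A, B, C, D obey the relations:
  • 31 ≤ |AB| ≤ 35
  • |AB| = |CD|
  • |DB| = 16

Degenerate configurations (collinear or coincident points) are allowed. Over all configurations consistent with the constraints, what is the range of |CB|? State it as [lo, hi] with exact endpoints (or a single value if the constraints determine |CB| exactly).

|AB| ∈ [31, 35]
|BD| ∈ {16}
|CD| ∈ [31, 35]
|AD| ∈ [15, 51]
|BC| ∈ [15, 51]
|AC| ∈ [0, 86]

|CB| ∈ [15, 51]  (≈ [15.0000, 51.0000])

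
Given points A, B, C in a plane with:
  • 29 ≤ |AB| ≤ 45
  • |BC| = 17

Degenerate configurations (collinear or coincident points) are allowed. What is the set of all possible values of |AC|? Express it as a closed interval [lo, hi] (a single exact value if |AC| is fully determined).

|AC| ∈ [12, 62]  (≈ [12.0000, 62.0000])

|AB| ∈ [29, 45]
|BC| ∈ {17}
|AC| ∈ [12, 62]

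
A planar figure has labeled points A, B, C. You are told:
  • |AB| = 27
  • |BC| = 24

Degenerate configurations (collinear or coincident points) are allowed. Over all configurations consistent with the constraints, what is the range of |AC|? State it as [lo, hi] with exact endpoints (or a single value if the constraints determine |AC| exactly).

|AC| ∈ [3, 51]  (≈ [3.0000, 51.0000])

|AB| ∈ {27}
|BC| ∈ {24}
|AC| ∈ [3, 51]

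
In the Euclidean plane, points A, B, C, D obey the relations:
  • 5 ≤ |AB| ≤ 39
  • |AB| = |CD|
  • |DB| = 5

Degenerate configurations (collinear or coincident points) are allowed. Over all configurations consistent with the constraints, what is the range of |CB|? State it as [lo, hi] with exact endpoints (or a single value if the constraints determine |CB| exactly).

|CB| ∈ [0, 44]  (≈ [0.0000, 44.0000])

|AB| ∈ [5, 39]
|BD| ∈ {5}
|CD| ∈ [5, 39]
|AD| ∈ [0, 44]
|BC| ∈ [0, 44]
|AC| ∈ [0, 83]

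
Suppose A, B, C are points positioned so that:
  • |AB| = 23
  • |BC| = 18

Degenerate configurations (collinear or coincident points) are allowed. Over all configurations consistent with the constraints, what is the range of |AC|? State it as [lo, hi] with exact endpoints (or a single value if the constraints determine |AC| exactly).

|AB| ∈ {23}
|BC| ∈ {18}
|AC| ∈ [5, 41]

|AC| ∈ [5, 41]  (≈ [5.0000, 41.0000])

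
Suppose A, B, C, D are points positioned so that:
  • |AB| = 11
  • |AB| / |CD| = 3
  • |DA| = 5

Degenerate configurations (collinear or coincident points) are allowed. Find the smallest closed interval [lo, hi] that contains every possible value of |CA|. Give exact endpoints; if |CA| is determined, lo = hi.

|AB| ∈ {11}
|AD| ∈ {5}
|CD| ∈ {11/3}
|BD| ∈ [6, 16]
|AC| ∈ [4/3, 26/3]
|BC| ∈ [7/3, 59/3]

|CA| ∈ [4/3, 26/3]  (≈ [1.3333, 8.6667])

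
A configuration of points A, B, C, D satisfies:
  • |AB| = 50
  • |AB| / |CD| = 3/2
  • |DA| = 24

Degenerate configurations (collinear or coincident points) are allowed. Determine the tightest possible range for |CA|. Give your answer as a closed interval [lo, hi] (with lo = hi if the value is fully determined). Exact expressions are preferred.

|CA| ∈ [28/3, 172/3]  (≈ [9.3333, 57.3333])

|AB| ∈ {50}
|AD| ∈ {24}
|CD| ∈ {100/3}
|BD| ∈ [26, 74]
|AC| ∈ [28/3, 172/3]
|BC| ∈ [0, 322/3]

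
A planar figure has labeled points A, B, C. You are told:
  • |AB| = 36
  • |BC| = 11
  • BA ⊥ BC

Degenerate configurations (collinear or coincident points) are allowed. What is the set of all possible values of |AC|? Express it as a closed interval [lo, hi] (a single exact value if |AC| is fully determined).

|AB| ∈ {36}
|BC| ∈ {11}
|AC| ∈ {√(1417)}

|AC| = √(1417)  (≈ 37.6431)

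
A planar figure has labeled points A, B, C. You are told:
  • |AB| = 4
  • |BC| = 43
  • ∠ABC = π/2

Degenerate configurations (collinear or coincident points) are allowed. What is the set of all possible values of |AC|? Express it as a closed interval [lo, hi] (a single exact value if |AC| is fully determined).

|AC| = √(1865)  (≈ 43.1856)

|AB| ∈ {4}
|BC| ∈ {43}
|AC| ∈ {√(1865)}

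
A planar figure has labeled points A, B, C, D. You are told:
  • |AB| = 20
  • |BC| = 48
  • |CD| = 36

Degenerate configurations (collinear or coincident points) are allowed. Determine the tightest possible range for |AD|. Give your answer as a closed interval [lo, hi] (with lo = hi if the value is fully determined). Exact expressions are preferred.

|AD| ∈ [0, 104]  (≈ [0.0000, 104.0000])

|AB| ∈ {20}
|BC| ∈ {48}
|CD| ∈ {36}
|AC| ∈ [28, 68]
|BD| ∈ [12, 84]
|AD| ∈ [0, 104]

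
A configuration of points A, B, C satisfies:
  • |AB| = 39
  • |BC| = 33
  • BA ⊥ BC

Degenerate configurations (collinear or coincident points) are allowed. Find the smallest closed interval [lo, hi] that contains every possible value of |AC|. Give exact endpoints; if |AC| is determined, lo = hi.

|AB| ∈ {39}
|BC| ∈ {33}
|AC| ∈ {3·√(290)}

|AC| = 3·√(290)  (≈ 51.0882)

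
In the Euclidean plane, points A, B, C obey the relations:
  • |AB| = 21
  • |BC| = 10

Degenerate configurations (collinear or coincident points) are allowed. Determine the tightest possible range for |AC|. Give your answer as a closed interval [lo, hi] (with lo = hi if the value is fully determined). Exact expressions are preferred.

|AB| ∈ {21}
|BC| ∈ {10}
|AC| ∈ [11, 31]

|AC| ∈ [11, 31]  (≈ [11.0000, 31.0000])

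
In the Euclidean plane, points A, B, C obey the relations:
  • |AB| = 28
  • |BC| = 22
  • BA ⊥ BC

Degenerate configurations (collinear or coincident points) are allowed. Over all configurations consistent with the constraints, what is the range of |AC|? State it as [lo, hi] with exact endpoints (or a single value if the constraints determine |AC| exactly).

|AC| = 2·√(317)  (≈ 35.6090)

|AB| ∈ {28}
|BC| ∈ {22}
|AC| ∈ {2·√(317)}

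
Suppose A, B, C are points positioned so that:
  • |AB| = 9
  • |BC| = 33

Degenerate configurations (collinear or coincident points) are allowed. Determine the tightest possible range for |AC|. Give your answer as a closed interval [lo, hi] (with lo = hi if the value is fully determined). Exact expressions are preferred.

|AC| ∈ [24, 42]  (≈ [24.0000, 42.0000])

|AB| ∈ {9}
|BC| ∈ {33}
|AC| ∈ [24, 42]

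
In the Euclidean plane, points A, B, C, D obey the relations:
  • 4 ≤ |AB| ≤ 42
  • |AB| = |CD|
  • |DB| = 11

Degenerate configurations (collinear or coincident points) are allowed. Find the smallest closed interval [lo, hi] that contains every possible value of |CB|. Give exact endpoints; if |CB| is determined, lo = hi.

|AB| ∈ [4, 42]
|BD| ∈ {11}
|CD| ∈ [4, 42]
|AD| ∈ [0, 53]
|BC| ∈ [0, 53]
|AC| ∈ [0, 95]

|CB| ∈ [0, 53]  (≈ [0.0000, 53.0000])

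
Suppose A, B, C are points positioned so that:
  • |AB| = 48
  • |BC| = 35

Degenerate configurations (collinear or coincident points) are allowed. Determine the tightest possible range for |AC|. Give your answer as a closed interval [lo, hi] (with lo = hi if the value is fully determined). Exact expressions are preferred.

|AB| ∈ {48}
|BC| ∈ {35}
|AC| ∈ [13, 83]

|AC| ∈ [13, 83]  (≈ [13.0000, 83.0000])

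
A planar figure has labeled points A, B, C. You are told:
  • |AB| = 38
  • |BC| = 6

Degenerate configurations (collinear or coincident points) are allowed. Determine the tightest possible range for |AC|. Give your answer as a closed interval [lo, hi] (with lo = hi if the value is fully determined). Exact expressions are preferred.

|AC| ∈ [32, 44]  (≈ [32.0000, 44.0000])

|AB| ∈ {38}
|BC| ∈ {6}
|AC| ∈ [32, 44]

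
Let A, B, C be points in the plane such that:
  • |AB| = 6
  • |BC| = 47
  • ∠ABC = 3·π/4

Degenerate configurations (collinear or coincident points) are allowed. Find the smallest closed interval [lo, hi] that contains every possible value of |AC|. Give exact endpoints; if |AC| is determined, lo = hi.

|AB| ∈ {6}
|BC| ∈ {47}
|AC| ∈ {√(282·√(2) + 2245)}

|AC| = √(282·√(2) + 2245)  (≈ 51.4180)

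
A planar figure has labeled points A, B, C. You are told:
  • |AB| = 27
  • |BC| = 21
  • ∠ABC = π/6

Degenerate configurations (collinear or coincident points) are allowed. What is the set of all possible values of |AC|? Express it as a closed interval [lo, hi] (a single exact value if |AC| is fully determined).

|AC| = 3·√(130 - 63·√(3))  (≈ 13.7087)

|AB| ∈ {27}
|BC| ∈ {21}
|AC| ∈ {3·√(130 - 63·√(3))}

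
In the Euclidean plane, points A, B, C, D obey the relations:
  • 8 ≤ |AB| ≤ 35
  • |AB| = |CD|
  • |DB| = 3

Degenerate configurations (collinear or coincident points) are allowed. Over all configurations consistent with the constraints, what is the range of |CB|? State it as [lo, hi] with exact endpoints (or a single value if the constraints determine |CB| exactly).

|AB| ∈ [8, 35]
|BD| ∈ {3}
|CD| ∈ [8, 35]
|AD| ∈ [5, 38]
|BC| ∈ [5, 38]
|AC| ∈ [0, 73]

|CB| ∈ [5, 38]  (≈ [5.0000, 38.0000])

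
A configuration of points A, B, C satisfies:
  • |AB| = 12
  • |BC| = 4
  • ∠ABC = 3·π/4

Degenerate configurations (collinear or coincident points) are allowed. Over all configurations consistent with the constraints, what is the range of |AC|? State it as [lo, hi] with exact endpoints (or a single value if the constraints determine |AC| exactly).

|AB| ∈ {12}
|BC| ∈ {4}
|AC| ∈ {4·√(3·√(2) + 10)}

|AC| = 4·√(3·√(2) + 10)  (≈ 15.0958)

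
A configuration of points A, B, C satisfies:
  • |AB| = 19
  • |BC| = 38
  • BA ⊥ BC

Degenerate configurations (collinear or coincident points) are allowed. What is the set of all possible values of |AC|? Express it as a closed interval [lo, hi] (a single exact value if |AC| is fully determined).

|AB| ∈ {19}
|BC| ∈ {38}
|AC| ∈ {19·√(5)}

|AC| = 19·√(5)  (≈ 42.4853)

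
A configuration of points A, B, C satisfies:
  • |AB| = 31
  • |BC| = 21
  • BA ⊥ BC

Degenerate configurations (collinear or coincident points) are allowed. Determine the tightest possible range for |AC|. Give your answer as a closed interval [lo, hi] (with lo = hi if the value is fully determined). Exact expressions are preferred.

|AC| = √(1402)  (≈ 37.4433)

|AB| ∈ {31}
|BC| ∈ {21}
|AC| ∈ {√(1402)}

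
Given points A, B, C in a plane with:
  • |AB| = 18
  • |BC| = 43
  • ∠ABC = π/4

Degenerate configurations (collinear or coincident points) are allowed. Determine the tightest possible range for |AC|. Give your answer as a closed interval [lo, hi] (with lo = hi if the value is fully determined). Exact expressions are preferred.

|AB| ∈ {18}
|BC| ∈ {43}
|AC| ∈ {√(2173 - 774·√(2))}

|AC| = √(2173 - 774·√(2))  (≈ 32.8390)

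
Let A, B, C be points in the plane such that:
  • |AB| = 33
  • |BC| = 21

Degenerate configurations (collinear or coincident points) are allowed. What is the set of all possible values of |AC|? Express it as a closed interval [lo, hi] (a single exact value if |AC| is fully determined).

|AC| ∈ [12, 54]  (≈ [12.0000, 54.0000])

|AB| ∈ {33}
|BC| ∈ {21}
|AC| ∈ [12, 54]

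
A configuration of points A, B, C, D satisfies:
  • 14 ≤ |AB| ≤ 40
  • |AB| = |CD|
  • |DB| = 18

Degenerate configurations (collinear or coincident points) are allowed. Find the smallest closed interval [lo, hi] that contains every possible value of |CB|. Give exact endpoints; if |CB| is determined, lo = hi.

|CB| ∈ [0, 58]  (≈ [0.0000, 58.0000])

|AB| ∈ [14, 40]
|BD| ∈ {18}
|CD| ∈ [14, 40]
|AD| ∈ [0, 58]
|BC| ∈ [0, 58]
|AC| ∈ [0, 98]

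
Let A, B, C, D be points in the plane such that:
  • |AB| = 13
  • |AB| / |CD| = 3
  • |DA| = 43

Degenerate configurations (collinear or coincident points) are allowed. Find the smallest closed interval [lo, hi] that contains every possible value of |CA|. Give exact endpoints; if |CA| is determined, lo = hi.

|CA| ∈ [116/3, 142/3]  (≈ [38.6667, 47.3333])

|AB| ∈ {13}
|AD| ∈ {43}
|CD| ∈ {13/3}
|BD| ∈ [30, 56]
|AC| ∈ [116/3, 142/3]
|BC| ∈ [77/3, 181/3]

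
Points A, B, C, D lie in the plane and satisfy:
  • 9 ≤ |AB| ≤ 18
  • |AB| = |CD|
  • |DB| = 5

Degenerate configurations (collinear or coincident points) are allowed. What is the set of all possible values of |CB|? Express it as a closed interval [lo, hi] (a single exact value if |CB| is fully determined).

|AB| ∈ [9, 18]
|BD| ∈ {5}
|CD| ∈ [9, 18]
|AD| ∈ [4, 23]
|BC| ∈ [4, 23]
|AC| ∈ [0, 41]

|CB| ∈ [4, 23]  (≈ [4.0000, 23.0000])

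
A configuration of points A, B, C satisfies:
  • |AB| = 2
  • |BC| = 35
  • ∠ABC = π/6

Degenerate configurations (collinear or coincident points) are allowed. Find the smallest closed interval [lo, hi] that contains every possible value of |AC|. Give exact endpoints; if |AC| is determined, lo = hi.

|AC| = √(1229 - 70·√(3))  (≈ 33.2830)

|AB| ∈ {2}
|BC| ∈ {35}
|AC| ∈ {√(1229 - 70·√(3))}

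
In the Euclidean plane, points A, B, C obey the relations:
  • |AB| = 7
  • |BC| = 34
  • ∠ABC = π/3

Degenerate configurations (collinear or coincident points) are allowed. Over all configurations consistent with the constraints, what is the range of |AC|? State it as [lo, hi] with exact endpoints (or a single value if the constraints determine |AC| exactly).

|AC| = √(967)  (≈ 31.0966)

|AB| ∈ {7}
|BC| ∈ {34}
|AC| ∈ {√(967)}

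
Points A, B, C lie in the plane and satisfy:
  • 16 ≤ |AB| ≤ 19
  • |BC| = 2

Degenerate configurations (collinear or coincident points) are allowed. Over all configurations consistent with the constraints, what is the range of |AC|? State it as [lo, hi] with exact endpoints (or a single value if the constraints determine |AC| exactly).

|AB| ∈ [16, 19]
|BC| ∈ {2}
|AC| ∈ [14, 21]

|AC| ∈ [14, 21]  (≈ [14.0000, 21.0000])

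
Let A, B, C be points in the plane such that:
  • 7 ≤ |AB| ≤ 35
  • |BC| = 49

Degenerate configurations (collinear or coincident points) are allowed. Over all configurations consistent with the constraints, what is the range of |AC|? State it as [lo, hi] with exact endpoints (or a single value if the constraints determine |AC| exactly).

|AC| ∈ [14, 84]  (≈ [14.0000, 84.0000])

|AB| ∈ [7, 35]
|BC| ∈ {49}
|AC| ∈ [14, 84]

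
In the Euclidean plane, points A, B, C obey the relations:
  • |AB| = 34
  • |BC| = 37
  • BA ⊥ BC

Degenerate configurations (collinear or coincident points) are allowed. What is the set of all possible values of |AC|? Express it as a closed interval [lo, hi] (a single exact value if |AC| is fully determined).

|AC| = 5·√(101)  (≈ 50.2494)

|AB| ∈ {34}
|BC| ∈ {37}
|AC| ∈ {5·√(101)}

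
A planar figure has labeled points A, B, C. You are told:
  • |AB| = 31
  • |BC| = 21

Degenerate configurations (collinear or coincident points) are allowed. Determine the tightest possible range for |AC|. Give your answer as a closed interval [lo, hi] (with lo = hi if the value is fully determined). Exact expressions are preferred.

|AB| ∈ {31}
|BC| ∈ {21}
|AC| ∈ [10, 52]

|AC| ∈ [10, 52]  (≈ [10.0000, 52.0000])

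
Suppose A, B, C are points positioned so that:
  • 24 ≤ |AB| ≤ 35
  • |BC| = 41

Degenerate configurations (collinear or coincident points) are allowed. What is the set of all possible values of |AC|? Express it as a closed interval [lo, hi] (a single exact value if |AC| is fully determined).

|AC| ∈ [6, 76]  (≈ [6.0000, 76.0000])

|AB| ∈ [24, 35]
|BC| ∈ {41}
|AC| ∈ [6, 76]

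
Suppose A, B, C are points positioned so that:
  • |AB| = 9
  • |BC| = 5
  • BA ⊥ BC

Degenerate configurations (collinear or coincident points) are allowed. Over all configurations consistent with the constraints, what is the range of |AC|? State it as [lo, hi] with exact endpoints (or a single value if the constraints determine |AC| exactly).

|AC| = √(106)  (≈ 10.2956)

|AB| ∈ {9}
|BC| ∈ {5}
|AC| ∈ {√(106)}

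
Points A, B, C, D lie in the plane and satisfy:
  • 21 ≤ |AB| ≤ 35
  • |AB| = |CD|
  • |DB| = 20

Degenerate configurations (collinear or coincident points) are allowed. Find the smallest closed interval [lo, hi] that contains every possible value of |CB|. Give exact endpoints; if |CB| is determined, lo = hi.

|AB| ∈ [21, 35]
|BD| ∈ {20}
|CD| ∈ [21, 35]
|AD| ∈ [1, 55]
|BC| ∈ [1, 55]
|AC| ∈ [0, 90]

|CB| ∈ [1, 55]  (≈ [1.0000, 55.0000])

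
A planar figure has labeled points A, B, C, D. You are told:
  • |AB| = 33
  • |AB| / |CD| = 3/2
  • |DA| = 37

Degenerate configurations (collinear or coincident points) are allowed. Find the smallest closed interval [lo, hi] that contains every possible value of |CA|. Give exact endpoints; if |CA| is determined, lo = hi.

|AB| ∈ {33}
|AD| ∈ {37}
|CD| ∈ {22}
|BD| ∈ [4, 70]
|AC| ∈ [15, 59]
|BC| ∈ [0, 92]

|CA| ∈ [15, 59]  (≈ [15.0000, 59.0000])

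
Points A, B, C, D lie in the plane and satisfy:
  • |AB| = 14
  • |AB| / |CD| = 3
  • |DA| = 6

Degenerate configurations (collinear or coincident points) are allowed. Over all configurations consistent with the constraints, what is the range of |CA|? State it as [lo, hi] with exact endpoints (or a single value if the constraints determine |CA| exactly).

|AB| ∈ {14}
|AD| ∈ {6}
|CD| ∈ {14/3}
|BD| ∈ [8, 20]
|AC| ∈ [4/3, 32/3]
|BC| ∈ [10/3, 74/3]

|CA| ∈ [4/3, 32/3]  (≈ [1.3333, 10.6667])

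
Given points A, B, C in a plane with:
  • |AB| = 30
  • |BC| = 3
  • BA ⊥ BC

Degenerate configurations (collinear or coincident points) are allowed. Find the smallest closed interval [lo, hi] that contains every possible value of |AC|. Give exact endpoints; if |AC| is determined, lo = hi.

|AC| = 3·√(101)  (≈ 30.1496)

|AB| ∈ {30}
|BC| ∈ {3}
|AC| ∈ {3·√(101)}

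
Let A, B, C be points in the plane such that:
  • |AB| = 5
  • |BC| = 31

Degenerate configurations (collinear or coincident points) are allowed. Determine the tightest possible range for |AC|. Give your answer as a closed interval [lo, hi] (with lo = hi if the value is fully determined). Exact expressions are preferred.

|AC| ∈ [26, 36]  (≈ [26.0000, 36.0000])

|AB| ∈ {5}
|BC| ∈ {31}
|AC| ∈ [26, 36]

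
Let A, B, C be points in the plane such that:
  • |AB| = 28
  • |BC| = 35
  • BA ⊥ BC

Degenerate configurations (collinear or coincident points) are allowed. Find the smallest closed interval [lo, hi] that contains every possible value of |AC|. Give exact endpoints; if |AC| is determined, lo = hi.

|AC| = 7·√(41)  (≈ 44.8219)

|AB| ∈ {28}
|BC| ∈ {35}
|AC| ∈ {7·√(41)}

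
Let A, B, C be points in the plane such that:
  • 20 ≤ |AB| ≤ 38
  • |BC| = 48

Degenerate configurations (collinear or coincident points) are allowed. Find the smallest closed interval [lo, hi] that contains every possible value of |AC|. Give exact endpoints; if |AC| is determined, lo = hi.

|AC| ∈ [10, 86]  (≈ [10.0000, 86.0000])

|AB| ∈ [20, 38]
|BC| ∈ {48}
|AC| ∈ [10, 86]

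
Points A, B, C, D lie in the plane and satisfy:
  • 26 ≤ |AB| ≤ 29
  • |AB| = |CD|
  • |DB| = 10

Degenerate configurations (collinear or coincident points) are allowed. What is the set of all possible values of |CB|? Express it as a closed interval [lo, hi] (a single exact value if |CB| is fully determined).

|CB| ∈ [16, 39]  (≈ [16.0000, 39.0000])

|AB| ∈ [26, 29]
|BD| ∈ {10}
|CD| ∈ [26, 29]
|AD| ∈ [16, 39]
|BC| ∈ [16, 39]
|AC| ∈ [0, 68]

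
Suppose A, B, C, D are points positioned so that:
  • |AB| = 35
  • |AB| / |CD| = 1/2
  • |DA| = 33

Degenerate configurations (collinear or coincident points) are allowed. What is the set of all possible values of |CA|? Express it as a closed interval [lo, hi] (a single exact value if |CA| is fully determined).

|AB| ∈ {35}
|AD| ∈ {33}
|CD| ∈ {70}
|BD| ∈ [2, 68]
|AC| ∈ [37, 103]
|BC| ∈ [2, 138]

|CA| ∈ [37, 103]  (≈ [37.0000, 103.0000])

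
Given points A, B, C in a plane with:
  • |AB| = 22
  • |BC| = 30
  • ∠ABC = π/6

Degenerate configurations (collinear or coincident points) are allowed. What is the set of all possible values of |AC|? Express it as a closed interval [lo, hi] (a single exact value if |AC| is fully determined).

|AC| = 2·√(346 - 165·√(3))  (≈ 15.5192)

|AB| ∈ {22}
|BC| ∈ {30}
|AC| ∈ {2·√(346 - 165·√(3))}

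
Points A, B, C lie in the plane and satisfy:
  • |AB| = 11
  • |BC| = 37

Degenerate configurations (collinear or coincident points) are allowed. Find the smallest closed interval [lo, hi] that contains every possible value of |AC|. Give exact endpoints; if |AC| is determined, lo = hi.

|AB| ∈ {11}
|BC| ∈ {37}
|AC| ∈ [26, 48]

|AC| ∈ [26, 48]  (≈ [26.0000, 48.0000])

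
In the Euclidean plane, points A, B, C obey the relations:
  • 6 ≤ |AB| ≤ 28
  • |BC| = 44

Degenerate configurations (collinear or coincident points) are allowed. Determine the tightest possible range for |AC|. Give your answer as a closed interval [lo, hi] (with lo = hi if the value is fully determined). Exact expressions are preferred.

|AB| ∈ [6, 28]
|BC| ∈ {44}
|AC| ∈ [16, 72]

|AC| ∈ [16, 72]  (≈ [16.0000, 72.0000])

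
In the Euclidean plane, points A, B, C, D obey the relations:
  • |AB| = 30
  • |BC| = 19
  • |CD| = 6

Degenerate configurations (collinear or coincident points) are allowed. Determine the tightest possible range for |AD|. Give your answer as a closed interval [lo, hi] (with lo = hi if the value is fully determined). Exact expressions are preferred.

|AD| ∈ [5, 55]  (≈ [5.0000, 55.0000])

|AB| ∈ {30}
|BC| ∈ {19}
|CD| ∈ {6}
|AC| ∈ [11, 49]
|BD| ∈ [13, 25]
|AD| ∈ [5, 55]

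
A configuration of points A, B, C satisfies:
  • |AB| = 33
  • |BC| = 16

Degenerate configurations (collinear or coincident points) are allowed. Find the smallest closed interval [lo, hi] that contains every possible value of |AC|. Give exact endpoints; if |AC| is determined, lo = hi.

|AB| ∈ {33}
|BC| ∈ {16}
|AC| ∈ [17, 49]

|AC| ∈ [17, 49]  (≈ [17.0000, 49.0000])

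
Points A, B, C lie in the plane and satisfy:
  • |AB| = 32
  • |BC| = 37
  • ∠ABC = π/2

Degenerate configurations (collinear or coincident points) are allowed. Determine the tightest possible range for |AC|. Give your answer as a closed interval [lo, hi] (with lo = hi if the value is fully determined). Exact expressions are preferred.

|AC| = √(2393)  (≈ 48.9183)

|AB| ∈ {32}
|BC| ∈ {37}
|AC| ∈ {√(2393)}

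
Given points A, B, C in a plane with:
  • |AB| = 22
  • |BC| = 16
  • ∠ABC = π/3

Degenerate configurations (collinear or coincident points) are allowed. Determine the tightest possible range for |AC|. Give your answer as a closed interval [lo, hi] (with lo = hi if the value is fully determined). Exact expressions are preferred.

|AB| ∈ {22}
|BC| ∈ {16}
|AC| ∈ {2·√(97)}

|AC| = 2·√(97)  (≈ 19.6977)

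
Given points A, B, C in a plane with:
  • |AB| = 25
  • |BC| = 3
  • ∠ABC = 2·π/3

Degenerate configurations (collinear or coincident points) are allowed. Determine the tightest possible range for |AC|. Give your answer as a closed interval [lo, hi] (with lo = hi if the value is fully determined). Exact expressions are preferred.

|AB| ∈ {25}
|BC| ∈ {3}
|AC| ∈ {√(709)}

|AC| = √(709)  (≈ 26.6271)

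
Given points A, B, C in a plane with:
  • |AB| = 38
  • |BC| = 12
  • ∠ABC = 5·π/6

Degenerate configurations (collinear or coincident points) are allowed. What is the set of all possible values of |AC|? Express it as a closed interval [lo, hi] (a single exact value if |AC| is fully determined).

|AC| = 2·√(114·√(3) + 397)  (≈ 48.7628)

|AB| ∈ {38}
|BC| ∈ {12}
|AC| ∈ {2·√(114·√(3) + 397)}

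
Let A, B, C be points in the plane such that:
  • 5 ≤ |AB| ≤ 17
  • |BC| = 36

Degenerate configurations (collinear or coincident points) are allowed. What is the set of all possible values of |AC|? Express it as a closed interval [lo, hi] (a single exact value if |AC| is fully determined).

|AB| ∈ [5, 17]
|BC| ∈ {36}
|AC| ∈ [19, 53]

|AC| ∈ [19, 53]  (≈ [19.0000, 53.0000])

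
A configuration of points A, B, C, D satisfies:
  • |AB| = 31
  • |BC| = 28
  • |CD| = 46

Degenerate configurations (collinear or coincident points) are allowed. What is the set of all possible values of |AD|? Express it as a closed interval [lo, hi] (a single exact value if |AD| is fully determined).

|AD| ∈ [0, 105]  (≈ [0.0000, 105.0000])

|AB| ∈ {31}
|BC| ∈ {28}
|CD| ∈ {46}
|AC| ∈ [3, 59]
|BD| ∈ [18, 74]
|AD| ∈ [0, 105]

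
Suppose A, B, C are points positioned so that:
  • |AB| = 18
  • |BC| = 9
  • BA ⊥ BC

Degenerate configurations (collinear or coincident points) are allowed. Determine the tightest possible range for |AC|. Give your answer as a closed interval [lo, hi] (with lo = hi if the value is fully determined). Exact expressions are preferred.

|AC| = 9·√(5)  (≈ 20.1246)

|AB| ∈ {18}
|BC| ∈ {9}
|AC| ∈ {9·√(5)}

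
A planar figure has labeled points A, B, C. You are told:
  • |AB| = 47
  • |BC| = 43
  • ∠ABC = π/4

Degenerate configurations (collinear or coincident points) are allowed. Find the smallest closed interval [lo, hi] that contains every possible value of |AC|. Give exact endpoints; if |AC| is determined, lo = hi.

|AB| ∈ {47}
|BC| ∈ {43}
|AC| ∈ {√(4058 - 2021·√(2))}

|AC| = √(4058 - 2021·√(2))  (≈ 34.6392)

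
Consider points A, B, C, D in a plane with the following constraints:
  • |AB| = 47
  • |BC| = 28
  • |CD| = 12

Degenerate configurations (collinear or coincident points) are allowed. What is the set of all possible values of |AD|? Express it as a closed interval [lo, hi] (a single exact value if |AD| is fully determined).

|AB| ∈ {47}
|BC| ∈ {28}
|CD| ∈ {12}
|AC| ∈ [19, 75]
|BD| ∈ [16, 40]
|AD| ∈ [7, 87]

|AD| ∈ [7, 87]  (≈ [7.0000, 87.0000])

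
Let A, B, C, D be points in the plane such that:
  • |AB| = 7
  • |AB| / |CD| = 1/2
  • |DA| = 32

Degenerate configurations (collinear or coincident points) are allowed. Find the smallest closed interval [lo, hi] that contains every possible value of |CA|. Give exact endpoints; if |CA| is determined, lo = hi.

|CA| ∈ [18, 46]  (≈ [18.0000, 46.0000])

|AB| ∈ {7}
|AD| ∈ {32}
|CD| ∈ {14}
|BD| ∈ [25, 39]
|AC| ∈ [18, 46]
|BC| ∈ [11, 53]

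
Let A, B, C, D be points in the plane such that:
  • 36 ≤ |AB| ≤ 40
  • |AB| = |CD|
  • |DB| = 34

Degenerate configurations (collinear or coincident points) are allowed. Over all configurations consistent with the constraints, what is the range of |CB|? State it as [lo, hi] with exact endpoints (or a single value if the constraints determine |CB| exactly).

|CB| ∈ [2, 74]  (≈ [2.0000, 74.0000])

|AB| ∈ [36, 40]
|BD| ∈ {34}
|CD| ∈ [36, 40]
|AD| ∈ [2, 74]
|BC| ∈ [2, 74]
|AC| ∈ [0, 114]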